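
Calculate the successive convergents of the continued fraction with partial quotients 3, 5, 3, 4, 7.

Using the convergent recurrence p_i = a_i*p_{i-1} + p_{i-2}, q_i = a_i*q_{i-1} + q_{i-2} with p_{-2}=0, p_{-1}=1, q_{-2}=1, q_{-1}=0:
  i=0: a_0=3, p_0 = 3*1 + 0 = 3, q_0 = 3*0 + 1 = 1.
  i=1: a_1=5, p_1 = 5*3 + 1 = 16, q_1 = 5*1 + 0 = 5.
  i=2: a_2=3, p_2 = 3*16 + 3 = 51, q_2 = 3*5 + 1 = 16.
  i=3: a_3=4, p_3 = 4*51 + 16 = 220, q_3 = 4*16 + 5 = 69.
  i=4: a_4=7, p_4 = 7*220 + 51 = 1591, q_4 = 7*69 + 16 = 499.

3/1, 16/5, 51/16, 220/69, 1591/499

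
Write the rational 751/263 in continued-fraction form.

[2; 1, 5, 1, 11, 1, 2]

Run the Euclidean algorithm on 751 and 263; the successive quotients are the partial quotients a_0, a_1, ... (each step inverts the fractional part left over by the previous one):
  751 = 2*263 + 225, so a_0 = 2.
  263 = 1*225 + 38, so a_1 = 1.
  225 = 5*38 + 35, so a_2 = 5.
  38 = 1*35 + 3, so a_3 = 1.
  35 = 11*3 + 2, so a_4 = 11.
  3 = 1*2 + 1, so a_5 = 1.
  2 = 2*1 + 0, so a_6 = 2.
The remainder reaches 0 after 7 divisions, so the expansion has 7 partial quotients, read off in order.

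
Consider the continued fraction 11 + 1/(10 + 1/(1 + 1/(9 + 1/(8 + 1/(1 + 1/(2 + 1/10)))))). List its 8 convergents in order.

11/1, 111/10, 122/11, 1209/109, 9794/883, 11003/992, 31800/2867, 329003/29662

Using the convergent recurrence p_i = a_i*p_{i-1} + p_{i-2}, q_i = a_i*q_{i-1} + q_{i-2} with p_{-2}=0, p_{-1}=1, q_{-2}=1, q_{-1}=0:
  i=0: a_0=11, p_0 = 11*1 + 0 = 11, q_0 = 11*0 + 1 = 1.
  i=1: a_1=10, p_1 = 10*11 + 1 = 111, q_1 = 10*1 + 0 = 10.
  i=2: a_2=1, p_2 = 1*111 + 11 = 122, q_2 = 1*10 + 1 = 11.
  i=3: a_3=9, p_3 = 9*122 + 111 = 1209, q_3 = 9*11 + 10 = 109.
  i=4: a_4=8, p_4 = 8*1209 + 122 = 9794, q_4 = 8*109 + 11 = 883.
  i=5: a_5=1, p_5 = 1*9794 + 1209 = 11003, q_5 = 1*883 + 109 = 992.
  i=6: a_6=2, p_6 = 2*11003 + 9794 = 31800, q_6 = 2*992 + 883 = 2867.
  i=7: a_7=10, p_7 = 10*31800 + 11003 = 329003, q_7 = 10*2867 + 992 = 29662.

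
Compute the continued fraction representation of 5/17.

Run the Euclidean algorithm on 5 and 17; the successive quotients are the partial quotients a_0, a_1, ... (each step inverts the fractional part left over by the previous one):
  5 = 0*17 + 5, so a_0 = 0.
  17 = 3*5 + 2, so a_1 = 3.
  5 = 2*2 + 1, so a_2 = 2.
  2 = 2*1 + 0, so a_3 = 2.
The remainder reaches 0 after 4 divisions, so the expansion has 4 partial quotients, read off in order.

[0; 3, 2, 2]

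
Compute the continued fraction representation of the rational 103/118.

Run the Euclidean algorithm on 103 and 118; the successive quotients are the partial quotients a_0, a_1, ... (each step inverts the fractional part left over by the previous one):
  103 = 0*118 + 103, so a_0 = 0.
  118 = 1*103 + 15, so a_1 = 1.
  103 = 6*15 + 13, so a_2 = 6.
  15 = 1*13 + 2, so a_3 = 1.
  13 = 6*2 + 1, so a_4 = 6.
  2 = 2*1 + 0, so a_5 = 2.
The remainder reaches 0 after 6 divisions, so the expansion has 6 partial quotients, read off in order.

[0; 1, 6, 1, 6, 2]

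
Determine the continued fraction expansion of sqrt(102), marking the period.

Write x_i = (sqrt(102) + m_i)/d_i with (m_0, d_0) = (0, 1). a_0 = floor(sqrt(102)) = 10, since 10^2 = 100 <= 102 < 121 = 11^2.
Iterate m_{i+1} = d_i*a_i - m_i, d_{i+1} = (102 - m_{i+1}^2)/d_i, a_{i+1} = floor((a_0 + m_{i+1})/d_{i+1}):
  m_1 = 1*10 - 0 = 10, d_1 = (102 - 10^2)/1 = 2/1 = 2, a_1 = floor((10 + 10)/2) = 10.
  m_2 = 2*10 - 10 = 10, d_2 = (102 - 10^2)/2 = 2/2 = 1, a_2 = floor((10 + 10)/1) = 20.
  m_3 = 1*20 - 10 = 10, d_3 = (102 - 10^2)/1 = 2/1 = 2: (m_3, d_3) = (m_1, d_1) = (10, 2), so from here the quotients repeat a_1, a_2; the period length is 2.
Hence the expansion of sqrt(102) is a_0 = 10 followed by the repeating block 10, 20 (period 2).

[10; (10, 20)]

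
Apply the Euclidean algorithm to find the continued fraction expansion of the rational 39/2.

[19; 2]

Run the Euclidean algorithm on 39 and 2; the successive quotients are the partial quotients a_0, a_1, ... (each step inverts the fractional part left over by the previous one):
  39 = 19*2 + 1, so a_0 = 19.
  2 = 2*1 + 0, so a_1 = 2.
The remainder reaches 0 after 2 divisions, so the expansion has 2 partial quotients, read off in order.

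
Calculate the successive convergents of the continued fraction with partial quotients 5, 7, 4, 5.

5/1, 36/7, 149/29, 781/152

Using the convergent recurrence p_i = a_i*p_{i-1} + p_{i-2}, q_i = a_i*q_{i-1} + q_{i-2} with p_{-2}=0, p_{-1}=1, q_{-2}=1, q_{-1}=0:
  i=0: a_0=5, p_0 = 5*1 + 0 = 5, q_0 = 5*0 + 1 = 1.
  i=1: a_1=7, p_1 = 7*5 + 1 = 36, q_1 = 7*1 + 0 = 7.
  i=2: a_2=4, p_2 = 4*36 + 5 = 149, q_2 = 4*7 + 1 = 29.
  i=3: a_3=5, p_3 = 5*149 + 36 = 781, q_3 = 5*29 + 7 = 152.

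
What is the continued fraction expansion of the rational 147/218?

[0; 1, 2, 14, 5]

Run the Euclidean algorithm on 147 and 218; the successive quotients are the partial quotients a_0, a_1, ... (each step inverts the fractional part left over by the previous one):
  147 = 0*218 + 147, so a_0 = 0.
  218 = 1*147 + 71, so a_1 = 1.
  147 = 2*71 + 5, so a_2 = 2.
  71 = 14*5 + 1, so a_3 = 14.
  5 = 5*1 + 0, so a_4 = 5.
The remainder reaches 0 after 5 divisions, so the expansion has 5 partial quotients, read off in order.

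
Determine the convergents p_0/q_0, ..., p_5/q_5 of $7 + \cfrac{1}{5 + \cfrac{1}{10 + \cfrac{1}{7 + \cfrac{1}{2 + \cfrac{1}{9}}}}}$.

Using the convergent recurrence p_i = a_i*p_{i-1} + p_{i-2}, q_i = a_i*q_{i-1} + q_{i-2} with p_{-2}=0, p_{-1}=1, q_{-2}=1, q_{-1}=0:
  i=0: a_0=7, p_0 = 7*1 + 0 = 7, q_0 = 7*0 + 1 = 1.
  i=1: a_1=5, p_1 = 5*7 + 1 = 36, q_1 = 5*1 + 0 = 5.
  i=2: a_2=10, p_2 = 10*36 + 7 = 367, q_2 = 10*5 + 1 = 51.
  i=3: a_3=7, p_3 = 7*367 + 36 = 2605, q_3 = 7*51 + 5 = 362.
  i=4: a_4=2, p_4 = 2*2605 + 367 = 5577, q_4 = 2*362 + 51 = 775.
  i=5: a_5=9, p_5 = 9*5577 + 2605 = 52798, q_5 = 9*775 + 362 = 7337.

7/1, 36/5, 367/51, 2605/362, 5577/775, 52798/7337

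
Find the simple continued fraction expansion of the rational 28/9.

[3; 9]

Run the Euclidean algorithm on 28 and 9; the successive quotients are the partial quotients a_0, a_1, ... (each step inverts the fractional part left over by the previous one):
  28 = 3*9 + 1, so a_0 = 3.
  9 = 9*1 + 0, so a_1 = 9.
The remainder reaches 0 after 2 divisions, so the expansion has 2 partial quotients, read off in order.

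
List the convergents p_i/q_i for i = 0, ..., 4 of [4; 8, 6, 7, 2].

Using the convergent recurrence p_i = a_i*p_{i-1} + p_{i-2}, q_i = a_i*q_{i-1} + q_{i-2} with p_{-2}=0, p_{-1}=1, q_{-2}=1, q_{-1}=0:
  i=0: a_0=4, p_0 = 4*1 + 0 = 4, q_0 = 4*0 + 1 = 1.
  i=1: a_1=8, p_1 = 8*4 + 1 = 33, q_1 = 8*1 + 0 = 8.
  i=2: a_2=6, p_2 = 6*33 + 4 = 202, q_2 = 6*8 + 1 = 49.
  i=3: a_3=7, p_3 = 7*202 + 33 = 1447, q_3 = 7*49 + 8 = 351.
  i=4: a_4=2, p_4 = 2*1447 + 202 = 3096, q_4 = 2*351 + 49 = 751.

4/1, 33/8, 202/49, 1447/351, 3096/751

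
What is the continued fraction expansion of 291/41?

Run the Euclidean algorithm on 291 and 41; the successive quotients are the partial quotients a_0, a_1, ... (each step inverts the fractional part left over by the previous one):
  291 = 7*41 + 4, so a_0 = 7.
  41 = 10*4 + 1, so a_1 = 10.
  4 = 4*1 + 0, so a_2 = 4.
The remainder reaches 0 after 3 divisions, so the expansion has 3 partial quotients, read off in order.

[7; 10, 4]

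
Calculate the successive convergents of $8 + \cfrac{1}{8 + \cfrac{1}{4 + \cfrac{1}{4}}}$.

Using the convergent recurrence p_i = a_i*p_{i-1} + p_{i-2}, q_i = a_i*q_{i-1} + q_{i-2} with p_{-2}=0, p_{-1}=1, q_{-2}=1, q_{-1}=0:
  i=0: a_0=8, p_0 = 8*1 + 0 = 8, q_0 = 8*0 + 1 = 1.
  i=1: a_1=8, p_1 = 8*8 + 1 = 65, q_1 = 8*1 + 0 = 8.
  i=2: a_2=4, p_2 = 4*65 + 8 = 268, q_2 = 4*8 + 1 = 33.
  i=3: a_3=4, p_3 = 4*268 + 65 = 1137, q_3 = 4*33 + 8 = 140.

8/1, 65/8, 268/33, 1137/140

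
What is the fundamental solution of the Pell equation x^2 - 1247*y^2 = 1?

(x, y) = (929188, 26313)

First expand sqrt(1247) as a continued fraction. With x_i = (sqrt(1247) + m_i)/d_i and (m_0, d_0) = (0, 1): a_0 = floor(sqrt(1247)) = 35, since 35^2 = 1225 <= 1247 < 1296 = 36^2.
Iterate m_{i+1} = d_i*a_i - m_i, d_{i+1} = (1247 - m_{i+1}^2)/d_i, a_{i+1} = floor((a_0 + m_{i+1})/d_{i+1}):
  m_1 = 1*35 - 0 = 35, d_1 = (1247 - 35^2)/1 = 22/1 = 22, a_1 = floor((35 + 35)/22) = 3.
  m_2 = 22*3 - 35 = 31, d_2 = (1247 - 31^2)/22 = 286/22 = 13, a_2 = floor((35 + 31)/13) = 5.
  m_3 = 13*5 - 31 = 34, d_3 = (1247 - 34^2)/13 = 91/13 = 7, a_3 = floor((35 + 34)/7) = 9.
  m_4 = 7*9 - 34 = 29, d_4 = (1247 - 29^2)/7 = 406/7 = 58, a_4 = floor((35 + 29)/58) = 1.
  m_5 = 58*1 - 29 = 29, d_5 = (1247 - 29^2)/58 = 406/58 = 7, a_5 = floor((35 + 29)/7) = 9.
  m_6 = 7*9 - 29 = 34, d_6 = (1247 - 34^2)/7 = 91/7 = 13, a_6 = floor((35 + 34)/13) = 5.
  m_7 = 13*5 - 34 = 31, d_7 = (1247 - 31^2)/13 = 286/13 = 22, a_7 = floor((35 + 31)/22) = 3.
  m_8 = 22*3 - 31 = 35, d_8 = (1247 - 35^2)/22 = 22/22 = 1, a_8 = floor((35 + 35)/1) = 70.
  m_9 = 1*70 - 35 = 35, d_9 = (1247 - 35^2)/1 = 22/1 = 22: (m_9, d_9) = (m_1, d_1) = (35, 22), so from here the quotients repeat a_1, ..., a_8; the period length is 8.
So sqrt(1247) = [35; (3, 5, 9, 1, 9, 5, 3, 70)] with period length k = 8.
k is even, so the fundamental solution of x^2 - 1247y^2 = 1 is (p_{k-1}, q_{k-1}) = (p_7, q_7); compute convergents through index 7.
Convergents (p_i = a_i*p_{i-1} + p_{i-2}, q_i = a_i*q_{i-1} + q_{i-2} with p_{-2}=0, p_{-1}=1, q_{-2}=1, q_{-1}=0):
  i=0: a_0=35, p_0 = 35*1 + 0 = 35, q_0 = 35*0 + 1 = 1.
  i=1: a_1=3, p_1 = 3*35 + 1 = 106, q_1 = 3*1 + 0 = 3.
  i=2: a_2=5, p_2 = 5*106 + 35 = 565, q_2 = 5*3 + 1 = 16.
  i=3: a_3=9, p_3 = 9*565 + 106 = 5191, q_3 = 9*16 + 3 = 147.
  i=4: a_4=1, p_4 = 1*5191 + 565 = 5756, q_4 = 1*147 + 16 = 163.
  i=5: a_5=9, p_5 = 9*5756 + 5191 = 56995, q_5 = 9*163 + 147 = 1614.
  i=6: a_6=5, p_6 = 5*56995 + 5756 = 290731, q_6 = 5*1614 + 163 = 8233.
  i=7: a_7=3, p_7 = 3*290731 + 56995 = 929188, q_7 = 3*8233 + 1614 = 26313.
Check: 929188^2 - 1247*26313^2 = 863390339344 - 863390339343 = 1, so (x, y) = (929188, 26313) solves the equation, and by the theorem it is the least positive solution.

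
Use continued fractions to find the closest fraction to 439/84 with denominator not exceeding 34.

162/31

Expand x = 439/84 as a continued fraction with the Euclidean algorithm:
  439 = 5*84 + 19, so a_0 = 5.
  84 = 4*19 + 8, so a_1 = 4.
  19 = 2*8 + 3, so a_2 = 2.
  8 = 2*3 + 2, so a_3 = 2.
  3 = 1*2 + 1, so a_4 = 1.
  2 = 2*1 + 0, so a_5 = 2.
so x = [5; 4, 2, 2, 1, 2].
Convergents (p_i = a_i*p_{i-1} + p_{i-2}, q_i = a_i*q_{i-1} + q_{i-2} with p_{-2}=0, p_{-1}=1, q_{-2}=1, q_{-1}=0), until the denominator exceeds 34:
  i=0: a_0=5, p_0 = 5*1 + 0 = 5, q_0 = 5*0 + 1 = 1.
  i=1: a_1=4, p_1 = 4*5 + 1 = 21, q_1 = 4*1 + 0 = 4.
  i=2: a_2=2, p_2 = 2*21 + 5 = 47, q_2 = 2*4 + 1 = 9.
  i=3: a_3=2, p_3 = 2*47 + 21 = 115, q_3 = 2*9 + 4 = 22.
  i=4: a_4=1, p_4 = 1*115 + 47 = 162, q_4 = 1*22 + 9 = 31.
  i=5: a_5=2, p_5 = 2*162 + 115 = 439, q_5 = 2*31 + 22 = 84.
q_5 = 84 > 34, so the last convergent with denominator <= 34 is p_4/q_4 = 162/31.
The closest fraction with denominator <= 34 is either p_4/q_4 or the intermediate fraction (k*p_4 + p_3)/(k*q_4 + q_3) with the largest k >= 1 whose denominator stays <= 34; these approach x as k grows, and every other convergent or intermediate fraction in range is farther away.
Largest k: floor((34 - q_3)/q_4) = floor((34 - 22)/31) = 0.
Since k = 0, no intermediate fraction beyond p_4/q_4 has denominator <= 34, so the convergent 162/31 is the closest (its error is |439*31 - 162*84|/(84*31) = 1/2604).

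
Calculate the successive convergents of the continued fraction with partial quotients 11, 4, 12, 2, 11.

Using the convergent recurrence p_i = a_i*p_{i-1} + p_{i-2}, q_i = a_i*q_{i-1} + q_{i-2} with p_{-2}=0, p_{-1}=1, q_{-2}=1, q_{-1}=0:
  i=0: a_0=11, p_0 = 11*1 + 0 = 11, q_0 = 11*0 + 1 = 1.
  i=1: a_1=4, p_1 = 4*11 + 1 = 45, q_1 = 4*1 + 0 = 4.
  i=2: a_2=12, p_2 = 12*45 + 11 = 551, q_2 = 12*4 + 1 = 49.
  i=3: a_3=2, p_3 = 2*551 + 45 = 1147, q_3 = 2*49 + 4 = 102.
  i=4: a_4=11, p_4 = 11*1147 + 551 = 13168, q_4 = 11*102 + 49 = 1171.

11/1, 45/4, 551/49, 1147/102, 13168/1171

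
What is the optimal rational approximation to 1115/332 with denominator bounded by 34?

47/14

Expand x = 1115/332 as a continued fraction with the Euclidean algorithm:
  1115 = 3*332 + 119, so a_0 = 3.
  332 = 2*119 + 94, so a_1 = 2.
  119 = 1*94 + 25, so a_2 = 1.
  94 = 3*25 + 19, so a_3 = 3.
  25 = 1*19 + 6, so a_4 = 1.
  19 = 3*6 + 1, so a_5 = 3.
  6 = 6*1 + 0, so a_6 = 6.
so x = [3; 2, 1, 3, 1, 3, 6].
Convergents (p_i = a_i*p_{i-1} + p_{i-2}, q_i = a_i*q_{i-1} + q_{i-2} with p_{-2}=0, p_{-1}=1, q_{-2}=1, q_{-1}=0), until the denominator exceeds 34:
  i=0: a_0=3, p_0 = 3*1 + 0 = 3, q_0 = 3*0 + 1 = 1.
  i=1: a_1=2, p_1 = 2*3 + 1 = 7, q_1 = 2*1 + 0 = 2.
  i=2: a_2=1, p_2 = 1*7 + 3 = 10, q_2 = 1*2 + 1 = 3.
  i=3: a_3=3, p_3 = 3*10 + 7 = 37, q_3 = 3*3 + 2 = 11.
  i=4: a_4=1, p_4 = 1*37 + 10 = 47, q_4 = 1*11 + 3 = 14.
  i=5: a_5=3, p_5 = 3*47 + 37 = 178, q_5 = 3*14 + 11 = 53.
q_5 = 53 > 34, so the last convergent with denominator <= 34 is p_4/q_4 = 47/14.
The closest fraction with denominator <= 34 is either p_4/q_4 or the intermediate fraction (k*p_4 + p_3)/(k*q_4 + q_3) with the largest k >= 1 whose denominator stays <= 34; these approach x as k grows, and every other convergent or intermediate fraction in range is farther away.
Largest k: floor((34 - q_3)/q_4) = floor((34 - 11)/14) = 1.
That gives (1*47 + 37)/(1*14 + 11) = 84/25.
Compare the errors: |x - 47/14| = |1115*14 - 47*332|/(332*14) = 6/4648, and |x - 84/25| = |1115*25 - 84*332|/(332*25) = 13/8300.
Cross-multiplying, 6*8300 = 49800 < 60424 = 13*4648, so 6/4648 is smaller: the convergent 47/14 is closer to x than 84/25.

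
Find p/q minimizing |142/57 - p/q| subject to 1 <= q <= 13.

Expand x = 142/57 as a continued fraction with the Euclidean algorithm:
  142 = 2*57 + 28, so a_0 = 2.
  57 = 2*28 + 1, so a_1 = 2.
  28 = 28*1 + 0, so a_2 = 28.
so x = [2; 2, 28].
Convergents (p_i = a_i*p_{i-1} + p_{i-2}, q_i = a_i*q_{i-1} + q_{i-2} with p_{-2}=0, p_{-1}=1, q_{-2}=1, q_{-1}=0), until the denominator exceeds 13:
  i=0: a_0=2, p_0 = 2*1 + 0 = 2, q_0 = 2*0 + 1 = 1.
  i=1: a_1=2, p_1 = 2*2 + 1 = 5, q_1 = 2*1 + 0 = 2.
  i=2: a_2=28, p_2 = 28*5 + 2 = 142, q_2 = 28*2 + 1 = 57.
q_2 = 57 > 13, so the last convergent with denominator <= 13 is p_1/q_1 = 5/2.
The closest fraction with denominator <= 13 is either p_1/q_1 or the intermediate fraction (k*p_1 + p_0)/(k*q_1 + q_0) with the largest k >= 1 whose denominator stays <= 13; these approach x as k grows, and every other convergent or intermediate fraction in range is farther away.
Largest k: floor((13 - q_0)/q_1) = floor((13 - 1)/2) = 6.
That gives (6*5 + 2)/(6*2 + 1) = 32/13.
Compare the errors: |x - 5/2| = |142*2 - 5*57|/(57*2) = 1/114, and |x - 32/13| = |142*13 - 32*57|/(57*13) = 22/741.
Cross-multiplying, 1*741 = 741 < 2508 = 22*114, so 1/114 is smaller: the convergent 5/2 is closer to x than 32/13.

5/2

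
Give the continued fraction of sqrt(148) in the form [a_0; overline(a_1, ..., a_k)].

[12; overline(6, 24)]

Write x_i = (sqrt(148) + m_i)/d_i with (m_0, d_0) = (0, 1). a_0 = floor(sqrt(148)) = 12, since 12^2 = 144 <= 148 < 169 = 13^2.
Iterate m_{i+1} = d_i*a_i - m_i, d_{i+1} = (148 - m_{i+1}^2)/d_i, a_{i+1} = floor((a_0 + m_{i+1})/d_{i+1}):
  m_1 = 1*12 - 0 = 12, d_1 = (148 - 12^2)/1 = 4/1 = 4, a_1 = floor((12 + 12)/4) = 6.
  m_2 = 4*6 - 12 = 12, d_2 = (148 - 12^2)/4 = 4/4 = 1, a_2 = floor((12 + 12)/1) = 24.
  m_3 = 1*24 - 12 = 12, d_3 = (148 - 12^2)/1 = 4/1 = 4: (m_3, d_3) = (m_1, d_1) = (12, 4), so from here the quotients repeat a_1, a_2; the period length is 2.
Hence the expansion of sqrt(148) is a_0 = 12 followed by the repeating block 6, 24 (period 2).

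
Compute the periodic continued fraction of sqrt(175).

Write x_i = (sqrt(175) + m_i)/d_i with (m_0, d_0) = (0, 1). a_0 = floor(sqrt(175)) = 13, since 13^2 = 169 <= 175 < 196 = 14^2.
Iterate m_{i+1} = d_i*a_i - m_i, d_{i+1} = (175 - m_{i+1}^2)/d_i, a_{i+1} = floor((a_0 + m_{i+1})/d_{i+1}):
  m_1 = 1*13 - 0 = 13, d_1 = (175 - 13^2)/1 = 6/1 = 6, a_1 = floor((13 + 13)/6) = 4.
  m_2 = 6*4 - 13 = 11, d_2 = (175 - 11^2)/6 = 54/6 = 9, a_2 = floor((13 + 11)/9) = 2.
  m_3 = 9*2 - 11 = 7, d_3 = (175 - 7^2)/9 = 126/9 = 14, a_3 = floor((13 + 7)/14) = 1.
  m_4 = 14*1 - 7 = 7, d_4 = (175 - 7^2)/14 = 126/14 = 9, a_4 = floor((13 + 7)/9) = 2.
  m_5 = 9*2 - 7 = 11, d_5 = (175 - 11^2)/9 = 54/9 = 6, a_5 = floor((13 + 11)/6) = 4.
  m_6 = 6*4 - 11 = 13, d_6 = (175 - 13^2)/6 = 6/6 = 1, a_6 = floor((13 + 13)/1) = 26.
  m_7 = 1*26 - 13 = 13, d_7 = (175 - 13^2)/1 = 6/1 = 6: (m_7, d_7) = (m_1, d_1) = (13, 6), so from here the quotients repeat a_1, ..., a_6; the period length is 6.
Hence the expansion of sqrt(175) is a_0 = 13 followed by the repeating block 4, 2, 1, 2, 4, 26 (period 6).

[13; (4, 2, 1, 2, 4, 26)]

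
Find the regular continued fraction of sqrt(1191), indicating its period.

[34; (1, 1, 22, 1, 1, 68)]

Write x_i = (sqrt(1191) + m_i)/d_i with (m_0, d_0) = (0, 1). a_0 = floor(sqrt(1191)) = 34, since 34^2 = 1156 <= 1191 < 1225 = 35^2.
Iterate m_{i+1} = d_i*a_i - m_i, d_{i+1} = (1191 - m_{i+1}^2)/d_i, a_{i+1} = floor((a_0 + m_{i+1})/d_{i+1}):
  m_1 = 1*34 - 0 = 34, d_1 = (1191 - 34^2)/1 = 35/1 = 35, a_1 = floor((34 + 34)/35) = 1.
  m_2 = 35*1 - 34 = 1, d_2 = (1191 - 1^2)/35 = 1190/35 = 34, a_2 = floor((34 + 1)/34) = 1.
  m_3 = 34*1 - 1 = 33, d_3 = (1191 - 33^2)/34 = 102/34 = 3, a_3 = floor((34 + 33)/3) = 22.
  m_4 = 3*22 - 33 = 33, d_4 = (1191 - 33^2)/3 = 102/3 = 34, a_4 = floor((34 + 33)/34) = 1.
  m_5 = 34*1 - 33 = 1, d_5 = (1191 - 1^2)/34 = 1190/34 = 35, a_5 = floor((34 + 1)/35) = 1.
  m_6 = 35*1 - 1 = 34, d_6 = (1191 - 34^2)/35 = 35/35 = 1, a_6 = floor((34 + 34)/1) = 68.
  m_7 = 1*68 - 34 = 34, d_7 = (1191 - 34^2)/1 = 35/1 = 35: (m_7, d_7) = (m_1, d_1) = (34, 35), so from here the quotients repeat a_1, ..., a_6; the period length is 6.
Hence the expansion of sqrt(1191) is a_0 = 34 followed by the repeating block 1, 1, 22, 1, 1, 68 (period 6).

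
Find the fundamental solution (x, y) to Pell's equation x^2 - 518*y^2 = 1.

First expand sqrt(518) as a continued fraction. With x_i = (sqrt(518) + m_i)/d_i and (m_0, d_0) = (0, 1): a_0 = floor(sqrt(518)) = 22, since 22^2 = 484 <= 518 < 529 = 23^2.
Iterate m_{i+1} = d_i*a_i - m_i, d_{i+1} = (518 - m_{i+1}^2)/d_i, a_{i+1} = floor((a_0 + m_{i+1})/d_{i+1}):
  m_1 = 1*22 - 0 = 22, d_1 = (518 - 22^2)/1 = 34/1 = 34, a_1 = floor((22 + 22)/34) = 1.
  m_2 = 34*1 - 22 = 12, d_2 = (518 - 12^2)/34 = 374/34 = 11, a_2 = floor((22 + 12)/11) = 3.
  m_3 = 11*3 - 12 = 21, d_3 = (518 - 21^2)/11 = 77/11 = 7, a_3 = floor((22 + 21)/7) = 6.
  m_4 = 7*6 - 21 = 21, d_4 = (518 - 21^2)/7 = 77/7 = 11, a_4 = floor((22 + 21)/11) = 3.
  m_5 = 11*3 - 21 = 12, d_5 = (518 - 12^2)/11 = 374/11 = 34, a_5 = floor((22 + 12)/34) = 1.
  m_6 = 34*1 - 12 = 22, d_6 = (518 - 22^2)/34 = 34/34 = 1, a_6 = floor((22 + 22)/1) = 44.
  m_7 = 1*44 - 22 = 22, d_7 = (518 - 22^2)/1 = 34/1 = 34: (m_7, d_7) = (m_1, d_1) = (22, 34), so from here the quotients repeat a_1, ..., a_6; the period length is 6.
So sqrt(518) = [22; (1, 3, 6, 3, 1, 44)] with period length k = 6.
k is even, so the fundamental solution of x^2 - 518y^2 = 1 is (p_{k-1}, q_{k-1}) = (p_5, q_5); compute convergents through index 5.
Convergents (p_i = a_i*p_{i-1} + p_{i-2}, q_i = a_i*q_{i-1} + q_{i-2} with p_{-2}=0, p_{-1}=1, q_{-2}=1, q_{-1}=0):
  i=0: a_0=22, p_0 = 22*1 + 0 = 22, q_0 = 22*0 + 1 = 1.
  i=1: a_1=1, p_1 = 1*22 + 1 = 23, q_1 = 1*1 + 0 = 1.
  i=2: a_2=3, p_2 = 3*23 + 22 = 91, q_2 = 3*1 + 1 = 4.
  i=3: a_3=6, p_3 = 6*91 + 23 = 569, q_3 = 6*4 + 1 = 25.
  i=4: a_4=3, p_4 = 3*569 + 91 = 1798, q_4 = 3*25 + 4 = 79.
  i=5: a_5=1, p_5 = 1*1798 + 569 = 2367, q_5 = 1*79 + 25 = 104.
Check: 2367^2 - 518*104^2 = 5602689 - 5602688 = 1, so (x, y) = (2367, 104) solves the equation, and by the theorem it is the least positive solution.

(x, y) = (2367, 104)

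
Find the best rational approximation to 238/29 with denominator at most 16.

41/5

Expand x = 238/29 as a continued fraction with the Euclidean algorithm:
  238 = 8*29 + 6, so a_0 = 8.
  29 = 4*6 + 5, so a_1 = 4.
  6 = 1*5 + 1, so a_2 = 1.
  5 = 5*1 + 0, so a_3 = 5.
so x = [8; 4, 1, 5].
Convergents (p_i = a_i*p_{i-1} + p_{i-2}, q_i = a_i*q_{i-1} + q_{i-2} with p_{-2}=0, p_{-1}=1, q_{-2}=1, q_{-1}=0), until the denominator exceeds 16:
  i=0: a_0=8, p_0 = 8*1 + 0 = 8, q_0 = 8*0 + 1 = 1.
  i=1: a_1=4, p_1 = 4*8 + 1 = 33, q_1 = 4*1 + 0 = 4.
  i=2: a_2=1, p_2 = 1*33 + 8 = 41, q_2 = 1*4 + 1 = 5.
  i=3: a_3=5, p_3 = 5*41 + 33 = 238, q_3 = 5*5 + 4 = 29.
q_3 = 29 > 16, so the last convergent with denominator <= 16 is p_2/q_2 = 41/5.
The closest fraction with denominator <= 16 is either p_2/q_2 or the intermediate fraction (k*p_2 + p_1)/(k*q_2 + q_1) with the largest k >= 1 whose denominator stays <= 16; these approach x as k grows, and every other convergent or intermediate fraction in range is farther away.
Largest k: floor((16 - q_1)/q_2) = floor((16 - 4)/5) = 2.
That gives (2*41 + 33)/(2*5 + 4) = 115/14.
Compare the errors: |x - 41/5| = |238*5 - 41*29|/(29*5) = 1/145, and |x - 115/14| = |238*14 - 115*29|/(29*14) = 3/406.
Cross-multiplying, 1*406 = 406 < 435 = 3*145, so 1/145 is smaller: the convergent 41/5 is closer to x than 115/14.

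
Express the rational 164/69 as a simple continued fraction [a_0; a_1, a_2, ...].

[2; 2, 1, 1, 1, 8]

Run the Euclidean algorithm on 164 and 69; the successive quotients are the partial quotients a_0, a_1, ... (each step inverts the fractional part left over by the previous one):
  164 = 2*69 + 26, so a_0 = 2.
  69 = 2*26 + 17, so a_1 = 2.
  26 = 1*17 + 9, so a_2 = 1.
  17 = 1*9 + 8, so a_3 = 1.
  9 = 1*8 + 1, so a_4 = 1.
  8 = 8*1 + 0, so a_5 = 8.
The remainder reaches 0 after 6 divisions, so the expansion has 6 partial quotients, read off in order.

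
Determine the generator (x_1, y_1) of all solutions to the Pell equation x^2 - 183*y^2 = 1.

(x, y) = (487, 36)

First expand sqrt(183) as a continued fraction. With x_i = (sqrt(183) + m_i)/d_i and (m_0, d_0) = (0, 1): a_0 = floor(sqrt(183)) = 13, since 13^2 = 169 <= 183 < 196 = 14^2.
Iterate m_{i+1} = d_i*a_i - m_i, d_{i+1} = (183 - m_{i+1}^2)/d_i, a_{i+1} = floor((a_0 + m_{i+1})/d_{i+1}):
  m_1 = 1*13 - 0 = 13, d_1 = (183 - 13^2)/1 = 14/1 = 14, a_1 = floor((13 + 13)/14) = 1.
  m_2 = 14*1 - 13 = 1, d_2 = (183 - 1^2)/14 = 182/14 = 13, a_2 = floor((13 + 1)/13) = 1.
  m_3 = 13*1 - 1 = 12, d_3 = (183 - 12^2)/13 = 39/13 = 3, a_3 = floor((13 + 12)/3) = 8.
  m_4 = 3*8 - 12 = 12, d_4 = (183 - 12^2)/3 = 39/3 = 13, a_4 = floor((13 + 12)/13) = 1.
  m_5 = 13*1 - 12 = 1, d_5 = (183 - 1^2)/13 = 182/13 = 14, a_5 = floor((13 + 1)/14) = 1.
  m_6 = 14*1 - 1 = 13, d_6 = (183 - 13^2)/14 = 14/14 = 1, a_6 = floor((13 + 13)/1) = 26.
  m_7 = 1*26 - 13 = 13, d_7 = (183 - 13^2)/1 = 14/1 = 14: (m_7, d_7) = (m_1, d_1) = (13, 14), so from here the quotients repeat a_1, ..., a_6; the period length is 6.
So sqrt(183) = [13; (1, 1, 8, 1, 1, 26)] with period length k = 6.
k is even, so the fundamental solution of x^2 - 183y^2 = 1 is (p_{k-1}, q_{k-1}) = (p_5, q_5); compute convergents through index 5.
Convergents (p_i = a_i*p_{i-1} + p_{i-2}, q_i = a_i*q_{i-1} + q_{i-2} with p_{-2}=0, p_{-1}=1, q_{-2}=1, q_{-1}=0):
  i=0: a_0=13, p_0 = 13*1 + 0 = 13, q_0 = 13*0 + 1 = 1.
  i=1: a_1=1, p_1 = 1*13 + 1 = 14, q_1 = 1*1 + 0 = 1.
  i=2: a_2=1, p_2 = 1*14 + 13 = 27, q_2 = 1*1 + 1 = 2.
  i=3: a_3=8, p_3 = 8*27 + 14 = 230, q_3 = 8*2 + 1 = 17.
  i=4: a_4=1, p_4 = 1*230 + 27 = 257, q_4 = 1*17 + 2 = 19.
  i=5: a_5=1, p_5 = 1*257 + 230 = 487, q_5 = 1*19 + 17 = 36.
Check: 487^2 - 183*36^2 = 237169 - 237168 = 1, so (x, y) = (487, 36) solves the equation, and by the theorem it is the least positive solution.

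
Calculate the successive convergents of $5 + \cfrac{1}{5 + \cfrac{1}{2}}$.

Using the convergent recurrence p_i = a_i*p_{i-1} + p_{i-2}, q_i = a_i*q_{i-1} + q_{i-2} with p_{-2}=0, p_{-1}=1, q_{-2}=1, q_{-1}=0:
  i=0: a_0=5, p_0 = 5*1 + 0 = 5, q_0 = 5*0 + 1 = 1.
  i=1: a_1=5, p_1 = 5*5 + 1 = 26, q_1 = 5*1 + 0 = 5.
  i=2: a_2=2, p_2 = 2*26 + 5 = 57, q_2 = 2*5 + 1 = 11.

5/1, 26/5, 57/11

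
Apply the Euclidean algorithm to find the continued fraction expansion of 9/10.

Run the Euclidean algorithm on 9 and 10; the successive quotients are the partial quotients a_0, a_1, ... (each step inverts the fractional part left over by the previous one):
  9 = 0*10 + 9, so a_0 = 0.
  10 = 1*9 + 1, so a_1 = 1.
  9 = 9*1 + 0, so a_2 = 9.
The remainder reaches 0 after 3 divisions, so the expansion has 3 partial quotients, read off in order.

[0; 1, 9]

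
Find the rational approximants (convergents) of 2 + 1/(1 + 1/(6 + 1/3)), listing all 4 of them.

2/1, 3/1, 20/7, 63/22

Using the convergent recurrence p_i = a_i*p_{i-1} + p_{i-2}, q_i = a_i*q_{i-1} + q_{i-2} with p_{-2}=0, p_{-1}=1, q_{-2}=1, q_{-1}=0:
  i=0: a_0=2, p_0 = 2*1 + 0 = 2, q_0 = 2*0 + 1 = 1.
  i=1: a_1=1, p_1 = 1*2 + 1 = 3, q_1 = 1*1 + 0 = 1.
  i=2: a_2=6, p_2 = 6*3 + 2 = 20, q_2 = 6*1 + 1 = 7.
  i=3: a_3=3, p_3 = 3*20 + 3 = 63, q_3 = 3*7 + 1 = 22.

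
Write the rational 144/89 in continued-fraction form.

Run the Euclidean algorithm on 144 and 89; the successive quotients are the partial quotients a_0, a_1, ... (each step inverts the fractional part left over by the previous one):
  144 = 1*89 + 55, so a_0 = 1.
  89 = 1*55 + 34, so a_1 = 1.
  55 = 1*34 + 21, so a_2 = 1.
  34 = 1*21 + 13, so a_3 = 1.
  21 = 1*13 + 8, so a_4 = 1.
  13 = 1*8 + 5, so a_5 = 1.
  8 = 1*5 + 3, so a_6 = 1.
  5 = 1*3 + 2, so a_7 = 1.
  3 = 1*2 + 1, so a_8 = 1.
  2 = 2*1 + 0, so a_9 = 2.
The remainder reaches 0 after 10 divisions, so the expansion has 10 partial quotients, read off in order.

[1; 1, 1, 1, 1, 1, 1, 1, 1, 2]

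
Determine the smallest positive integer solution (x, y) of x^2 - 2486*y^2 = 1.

(x, y) = (5174949, 103790)

First expand sqrt(2486) as a continued fraction. With x_i = (sqrt(2486) + m_i)/d_i and (m_0, d_0) = (0, 1): a_0 = floor(sqrt(2486)) = 49, since 49^2 = 2401 <= 2486 < 2500 = 50^2.
Iterate m_{i+1} = d_i*a_i - m_i, d_{i+1} = (2486 - m_{i+1}^2)/d_i, a_{i+1} = floor((a_0 + m_{i+1})/d_{i+1}):
  m_1 = 1*49 - 0 = 49, d_1 = (2486 - 49^2)/1 = 85/1 = 85, a_1 = floor((49 + 49)/85) = 1.
  m_2 = 85*1 - 49 = 36, d_2 = (2486 - 36^2)/85 = 1190/85 = 14, a_2 = floor((49 + 36)/14) = 6.
  m_3 = 14*6 - 36 = 48, d_3 = (2486 - 48^2)/14 = 182/14 = 13, a_3 = floor((49 + 48)/13) = 7.
  m_4 = 13*7 - 48 = 43, d_4 = (2486 - 43^2)/13 = 637/13 = 49, a_4 = floor((49 + 43)/49) = 1.
  m_5 = 49*1 - 43 = 6, d_5 = (2486 - 6^2)/49 = 2450/49 = 50, a_5 = floor((49 + 6)/50) = 1.
  m_6 = 50*1 - 6 = 44, d_6 = (2486 - 44^2)/50 = 550/50 = 11, a_6 = floor((49 + 44)/11) = 8.
  m_7 = 11*8 - 44 = 44, d_7 = (2486 - 44^2)/11 = 550/11 = 50, a_7 = floor((49 + 44)/50) = 1.
  m_8 = 50*1 - 44 = 6, d_8 = (2486 - 6^2)/50 = 2450/50 = 49, a_8 = floor((49 + 6)/49) = 1.
  m_9 = 49*1 - 6 = 43, d_9 = (2486 - 43^2)/49 = 637/49 = 13, a_9 = floor((49 + 43)/13) = 7.
  m_10 = 13*7 - 43 = 48, d_10 = (2486 - 48^2)/13 = 182/13 = 14, a_10 = floor((49 + 48)/14) = 6.
  m_11 = 14*6 - 48 = 36, d_11 = (2486 - 36^2)/14 = 1190/14 = 85, a_11 = floor((49 + 36)/85) = 1.
  m_12 = 85*1 - 36 = 49, d_12 = (2486 - 49^2)/85 = 85/85 = 1, a_12 = floor((49 + 49)/1) = 98.
  m_13 = 1*98 - 49 = 49, d_13 = (2486 - 49^2)/1 = 85/1 = 85: (m_13, d_13) = (m_1, d_1) = (49, 85), so from here the quotients repeat a_1, ..., a_12; the period length is 12.
So sqrt(2486) = [49; (1, 6, 7, 1, 1, 8, 1, 1, 7, 6, 1, 98)] with period length k = 12.
k is even, so the fundamental solution of x^2 - 2486y^2 = 1 is (p_{k-1}, q_{k-1}) = (p_11, q_11); compute convergents through index 11.
Convergents (p_i = a_i*p_{i-1} + p_{i-2}, q_i = a_i*q_{i-1} + q_{i-2} with p_{-2}=0, p_{-1}=1, q_{-2}=1, q_{-1}=0):
  i=0: a_0=49, p_0 = 49*1 + 0 = 49, q_0 = 49*0 + 1 = 1.
  i=1: a_1=1, p_1 = 1*49 + 1 = 50, q_1 = 1*1 + 0 = 1.
  i=2: a_2=6, p_2 = 6*50 + 49 = 349, q_2 = 6*1 + 1 = 7.
  i=3: a_3=7, p_3 = 7*349 + 50 = 2493, q_3 = 7*7 + 1 = 50.
  i=4: a_4=1, p_4 = 1*2493 + 349 = 2842, q_4 = 1*50 + 7 = 57.
  i=5: a_5=1, p_5 = 1*2842 + 2493 = 5335, q_5 = 1*57 + 50 = 107.
  i=6: a_6=8, p_6 = 8*5335 + 2842 = 45522, q_6 = 8*107 + 57 = 913.
  i=7: a_7=1, p_7 = 1*45522 + 5335 = 50857, q_7 = 1*913 + 107 = 1020.
  i=8: a_8=1, p_8 = 1*50857 + 45522 = 96379, q_8 = 1*1020 + 913 = 1933.
  i=9: a_9=7, p_9 = 7*96379 + 50857 = 725510, q_9 = 7*1933 + 1020 = 14551.
  i=10: a_10=6, p_10 = 6*725510 + 96379 = 4449439, q_10 = 6*14551 + 1933 = 89239.
  i=11: a_11=1, p_11 = 1*4449439 + 725510 = 5174949, q_11 = 1*89239 + 14551 = 103790.
Check: 5174949^2 - 2486*103790^2 = 26780097152601 - 26780097152600 = 1, so (x, y) = (5174949, 103790) solves the equation, and by the theorem it is the least positive solution.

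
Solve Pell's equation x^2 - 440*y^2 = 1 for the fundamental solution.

(x, y) = (21, 1)

First expand sqrt(440) as a continued fraction. With x_i = (sqrt(440) + m_i)/d_i and (m_0, d_0) = (0, 1): a_0 = floor(sqrt(440)) = 20, since 20^2 = 400 <= 440 < 441 = 21^2.
Iterate m_{i+1} = d_i*a_i - m_i, d_{i+1} = (440 - m_{i+1}^2)/d_i, a_{i+1} = floor((a_0 + m_{i+1})/d_{i+1}):
  m_1 = 1*20 - 0 = 20, d_1 = (440 - 20^2)/1 = 40/1 = 40, a_1 = floor((20 + 20)/40) = 1.
  m_2 = 40*1 - 20 = 20, d_2 = (440 - 20^2)/40 = 40/40 = 1, a_2 = floor((20 + 20)/1) = 40.
  m_3 = 1*40 - 20 = 20, d_3 = (440 - 20^2)/1 = 40/1 = 40: (m_3, d_3) = (m_1, d_1) = (20, 40), so from here the quotients repeat a_1, a_2; the period length is 2.
So sqrt(440) = [20; (1, 40)] with period length k = 2.
k is even, so the fundamental solution of x^2 - 440y^2 = 1 is (p_{k-1}, q_{k-1}) = (p_1, q_1); compute convergents through index 1.
Convergents (p_i = a_i*p_{i-1} + p_{i-2}, q_i = a_i*q_{i-1} + q_{i-2} with p_{-2}=0, p_{-1}=1, q_{-2}=1, q_{-1}=0):
  i=0: a_0=20, p_0 = 20*1 + 0 = 20, q_0 = 20*0 + 1 = 1.
  i=1: a_1=1, p_1 = 1*20 + 1 = 21, q_1 = 1*1 + 0 = 1.
Check: 21^2 - 440*1^2 = 441 - 440 = 1, so (x, y) = (21, 1) solves the equation, and by the theorem it is the least positive solution.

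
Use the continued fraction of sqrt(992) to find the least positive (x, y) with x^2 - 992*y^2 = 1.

First expand sqrt(992) as a continued fraction. With x_i = (sqrt(992) + m_i)/d_i and (m_0, d_0) = (0, 1): a_0 = floor(sqrt(992)) = 31, since 31^2 = 961 <= 992 < 1024 = 32^2.
Iterate m_{i+1} = d_i*a_i - m_i, d_{i+1} = (992 - m_{i+1}^2)/d_i, a_{i+1} = floor((a_0 + m_{i+1})/d_{i+1}):
  m_1 = 1*31 - 0 = 31, d_1 = (992 - 31^2)/1 = 31/1 = 31, a_1 = floor((31 + 31)/31) = 2.
  m_2 = 31*2 - 31 = 31, d_2 = (992 - 31^2)/31 = 31/31 = 1, a_2 = floor((31 + 31)/1) = 62.
  m_3 = 1*62 - 31 = 31, d_3 = (992 - 31^2)/1 = 31/1 = 31: (m_3, d_3) = (m_1, d_1) = (31, 31), so from here the quotients repeat a_1, a_2; the period length is 2.
So sqrt(992) = [31; (2, 62)] with period length k = 2.
k is even, so the fundamental solution of x^2 - 992y^2 = 1 is (p_{k-1}, q_{k-1}) = (p_1, q_1); compute convergents through index 1.
Convergents (p_i = a_i*p_{i-1} + p_{i-2}, q_i = a_i*q_{i-1} + q_{i-2} with p_{-2}=0, p_{-1}=1, q_{-2}=1, q_{-1}=0):
  i=0: a_0=31, p_0 = 31*1 + 0 = 31, q_0 = 31*0 + 1 = 1.
  i=1: a_1=2, p_1 = 2*31 + 1 = 63, q_1 = 2*1 + 0 = 2.
Check: 63^2 - 992*2^2 = 3969 - 3968 = 1, so (x, y) = (63, 2) solves the equation, and by the theorem it is the least positive solution.

(x, y) = (63, 2)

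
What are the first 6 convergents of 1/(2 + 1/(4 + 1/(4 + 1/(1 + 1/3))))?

0/1, 1/2, 4/9, 17/38, 21/47, 80/179

Using the convergent recurrence p_i = a_i*p_{i-1} + p_{i-2}, q_i = a_i*q_{i-1} + q_{i-2} with p_{-2}=0, p_{-1}=1, q_{-2}=1, q_{-1}=0:
  i=0: a_0=0, p_0 = 0*1 + 0 = 0, q_0 = 0*0 + 1 = 1.
  i=1: a_1=2, p_1 = 2*0 + 1 = 1, q_1 = 2*1 + 0 = 2.
  i=2: a_2=4, p_2 = 4*1 + 0 = 4, q_2 = 4*2 + 1 = 9.
  i=3: a_3=4, p_3 = 4*4 + 1 = 17, q_3 = 4*9 + 2 = 38.
  i=4: a_4=1, p_4 = 1*17 + 4 = 21, q_4 = 1*38 + 9 = 47.
  i=5: a_5=3, p_5 = 3*21 + 17 = 80, q_5 = 3*47 + 38 = 179.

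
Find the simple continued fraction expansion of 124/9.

Run the Euclidean algorithm on 124 and 9; the successive quotients are the partial quotients a_0, a_1, ... (each step inverts the fractional part left over by the previous one):
  124 = 13*9 + 7, so a_0 = 13.
  9 = 1*7 + 2, so a_1 = 1.
  7 = 3*2 + 1, so a_2 = 3.
  2 = 2*1 + 0, so a_3 = 2.
The remainder reaches 0 after 4 divisions, so the expansion has 4 partial quotients, read off in order.

[13; 1, 3, 2]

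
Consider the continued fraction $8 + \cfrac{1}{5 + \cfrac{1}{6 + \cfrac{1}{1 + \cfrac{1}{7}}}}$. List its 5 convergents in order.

Using the convergent recurrence p_i = a_i*p_{i-1} + p_{i-2}, q_i = a_i*q_{i-1} + q_{i-2} with p_{-2}=0, p_{-1}=1, q_{-2}=1, q_{-1}=0:
  i=0: a_0=8, p_0 = 8*1 + 0 = 8, q_0 = 8*0 + 1 = 1.
  i=1: a_1=5, p_1 = 5*8 + 1 = 41, q_1 = 5*1 + 0 = 5.
  i=2: a_2=6, p_2 = 6*41 + 8 = 254, q_2 = 6*5 + 1 = 31.
  i=3: a_3=1, p_3 = 1*254 + 41 = 295, q_3 = 1*31 + 5 = 36.
  i=4: a_4=7, p_4 = 7*295 + 254 = 2319, q_4 = 7*36 + 31 = 283.

8/1, 41/5, 254/31, 295/36, 2319/283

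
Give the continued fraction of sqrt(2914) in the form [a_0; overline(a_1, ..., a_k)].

Write x_i = (sqrt(2914) + m_i)/d_i with (m_0, d_0) = (0, 1). a_0 = floor(sqrt(2914)) = 53, since 53^2 = 2809 <= 2914 < 2916 = 54^2.
Iterate m_{i+1} = d_i*a_i - m_i, d_{i+1} = (2914 - m_{i+1}^2)/d_i, a_{i+1} = floor((a_0 + m_{i+1})/d_{i+1}):
  m_1 = 1*53 - 0 = 53, d_1 = (2914 - 53^2)/1 = 105/1 = 105, a_1 = floor((53 + 53)/105) = 1.
  m_2 = 105*1 - 53 = 52, d_2 = (2914 - 52^2)/105 = 210/105 = 2, a_2 = floor((53 + 52)/2) = 52.
  m_3 = 2*52 - 52 = 52, d_3 = (2914 - 52^2)/2 = 210/2 = 105, a_3 = floor((53 + 52)/105) = 1.
  m_4 = 105*1 - 52 = 53, d_4 = (2914 - 53^2)/105 = 105/105 = 1, a_4 = floor((53 + 53)/1) = 106.
  m_5 = 1*106 - 53 = 53, d_5 = (2914 - 53^2)/1 = 105/1 = 105: (m_5, d_5) = (m_1, d_1) = (53, 105), so from here the quotients repeat a_1, ..., a_4; the period length is 4.
Hence the expansion of sqrt(2914) is a_0 = 53 followed by the repeating block 1, 52, 1, 106 (period 4).

[53; overline(1, 52, 1, 106)]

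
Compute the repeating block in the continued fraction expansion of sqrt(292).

[17; (11, 2, 1, 3, 8, 3, 1, 2, 11, 34)]

Write x_i = (sqrt(292) + m_i)/d_i with (m_0, d_0) = (0, 1). a_0 = floor(sqrt(292)) = 17, since 17^2 = 289 <= 292 < 324 = 18^2.
Iterate m_{i+1} = d_i*a_i - m_i, d_{i+1} = (292 - m_{i+1}^2)/d_i, a_{i+1} = floor((a_0 + m_{i+1})/d_{i+1}):
  m_1 = 1*17 - 0 = 17, d_1 = (292 - 17^2)/1 = 3/1 = 3, a_1 = floor((17 + 17)/3) = 11.
  m_2 = 3*11 - 17 = 16, d_2 = (292 - 16^2)/3 = 36/3 = 12, a_2 = floor((17 + 16)/12) = 2.
  m_3 = 12*2 - 16 = 8, d_3 = (292 - 8^2)/12 = 228/12 = 19, a_3 = floor((17 + 8)/19) = 1.
  m_4 = 19*1 - 8 = 11, d_4 = (292 - 11^2)/19 = 171/19 = 9, a_4 = floor((17 + 11)/9) = 3.
  m_5 = 9*3 - 11 = 16, d_5 = (292 - 16^2)/9 = 36/9 = 4, a_5 = floor((17 + 16)/4) = 8.
  m_6 = 4*8 - 16 = 16, d_6 = (292 - 16^2)/4 = 36/4 = 9, a_6 = floor((17 + 16)/9) = 3.
  m_7 = 9*3 - 16 = 11, d_7 = (292 - 11^2)/9 = 171/9 = 19, a_7 = floor((17 + 11)/19) = 1.
  m_8 = 19*1 - 11 = 8, d_8 = (292 - 8^2)/19 = 228/19 = 12, a_8 = floor((17 + 8)/12) = 2.
  m_9 = 12*2 - 8 = 16, d_9 = (292 - 16^2)/12 = 36/12 = 3, a_9 = floor((17 + 16)/3) = 11.
  m_10 = 3*11 - 16 = 17, d_10 = (292 - 17^2)/3 = 3/3 = 1, a_10 = floor((17 + 17)/1) = 34.
  m_11 = 1*34 - 17 = 17, d_11 = (292 - 17^2)/1 = 3/1 = 3: (m_11, d_11) = (m_1, d_1) = (17, 3), so from here the quotients repeat a_1, ..., a_10; the period length is 10.
Hence the expansion of sqrt(292) is a_0 = 17 followed by the repeating block 11, 2, 1, 3, 8, 3, 1, 2, 11, 34 (period 10).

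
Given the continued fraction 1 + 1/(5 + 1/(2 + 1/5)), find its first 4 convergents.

Using the convergent recurrence p_i = a_i*p_{i-1} + p_{i-2}, q_i = a_i*q_{i-1} + q_{i-2} with p_{-2}=0, p_{-1}=1, q_{-2}=1, q_{-1}=0:
  i=0: a_0=1, p_0 = 1*1 + 0 = 1, q_0 = 1*0 + 1 = 1.
  i=1: a_1=5, p_1 = 5*1 + 1 = 6, q_1 = 5*1 + 0 = 5.
  i=2: a_2=2, p_2 = 2*6 + 1 = 13, q_2 = 2*5 + 1 = 11.
  i=3: a_3=5, p_3 = 5*13 + 6 = 71, q_3 = 5*11 + 5 = 60.

1/1, 6/5, 13/11, 71/60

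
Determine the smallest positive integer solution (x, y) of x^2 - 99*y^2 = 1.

First expand sqrt(99) as a continued fraction. With x_i = (sqrt(99) + m_i)/d_i and (m_0, d_0) = (0, 1): a_0 = floor(sqrt(99)) = 9, since 9^2 = 81 <= 99 < 100 = 10^2.
Iterate m_{i+1} = d_i*a_i - m_i, d_{i+1} = (99 - m_{i+1}^2)/d_i, a_{i+1} = floor((a_0 + m_{i+1})/d_{i+1}):
  m_1 = 1*9 - 0 = 9, d_1 = (99 - 9^2)/1 = 18/1 = 18, a_1 = floor((9 + 9)/18) = 1.
  m_2 = 18*1 - 9 = 9, d_2 = (99 - 9^2)/18 = 18/18 = 1, a_2 = floor((9 + 9)/1) = 18.
  m_3 = 1*18 - 9 = 9, d_3 = (99 - 9^2)/1 = 18/1 = 18: (m_3, d_3) = (m_1, d_1) = (9, 18), so from here the quotients repeat a_1, a_2; the period length is 2.
So sqrt(99) = [9; (1, 18)] with period length k = 2.
k is even, so the fundamental solution of x^2 - 99y^2 = 1 is (p_{k-1}, q_{k-1}) = (p_1, q_1); compute convergents through index 1.
Convergents (p_i = a_i*p_{i-1} + p_{i-2}, q_i = a_i*q_{i-1} + q_{i-2} with p_{-2}=0, p_{-1}=1, q_{-2}=1, q_{-1}=0):
  i=0: a_0=9, p_0 = 9*1 + 0 = 9, q_0 = 9*0 + 1 = 1.
  i=1: a_1=1, p_1 = 1*9 + 1 = 10, q_1 = 1*1 + 0 = 1.
Check: 10^2 - 99*1^2 = 100 - 99 = 1, so (x, y) = (10, 1) solves the equation, and by the theorem it is the least positive solution.

(x, y) = (10, 1)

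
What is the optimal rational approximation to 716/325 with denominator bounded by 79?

Expand x = 716/325 as a continued fraction with the Euclidean algorithm:
  716 = 2*325 + 66, so a_0 = 2.
  325 = 4*66 + 61, so a_1 = 4.
  66 = 1*61 + 5, so a_2 = 1.
  61 = 12*5 + 1, so a_3 = 12.
  5 = 5*1 + 0, so a_4 = 5.
so x = [2; 4, 1, 12, 5].
Convergents (p_i = a_i*p_{i-1} + p_{i-2}, q_i = a_i*q_{i-1} + q_{i-2} with p_{-2}=0, p_{-1}=1, q_{-2}=1, q_{-1}=0), until the denominator exceeds 79:
  i=0: a_0=2, p_0 = 2*1 + 0 = 2, q_0 = 2*0 + 1 = 1.
  i=1: a_1=4, p_1 = 4*2 + 1 = 9, q_1 = 4*1 + 0 = 4.
  i=2: a_2=1, p_2 = 1*9 + 2 = 11, q_2 = 1*4 + 1 = 5.
  i=3: a_3=12, p_3 = 12*11 + 9 = 141, q_3 = 12*5 + 4 = 64.
  i=4: a_4=5, p_4 = 5*141 + 11 = 716, q_4 = 5*64 + 5 = 325.
q_4 = 325 > 79, so the last convergent with denominator <= 79 is p_3/q_3 = 141/64.
The closest fraction with denominator <= 79 is either p_3/q_3 or the intermediate fraction (k*p_3 + p_2)/(k*q_3 + q_2) with the largest k >= 1 whose denominator stays <= 79; these approach x as k grows, and every other convergent or intermediate fraction in range is farther away.
Largest k: floor((79 - q_2)/q_3) = floor((79 - 5)/64) = 1.
That gives (1*141 + 11)/(1*64 + 5) = 152/69.
Compare the errors: |x - 141/64| = |716*64 - 141*325|/(325*64) = 1/20800, and |x - 152/69| = |716*69 - 152*325|/(325*69) = 4/22425.
Cross-multiplying, 1*22425 = 22425 < 83200 = 4*20800, so 1/20800 is smaller: the convergent 141/64 is closer to x than 152/69.

141/64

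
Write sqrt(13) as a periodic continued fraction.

Write x_i = (sqrt(13) + m_i)/d_i with (m_0, d_0) = (0, 1). a_0 = floor(sqrt(13)) = 3, since 3^2 = 9 <= 13 < 16 = 4^2.
Iterate m_{i+1} = d_i*a_i - m_i, d_{i+1} = (13 - m_{i+1}^2)/d_i, a_{i+1} = floor((a_0 + m_{i+1})/d_{i+1}):
  m_1 = 1*3 - 0 = 3, d_1 = (13 - 3^2)/1 = 4/1 = 4, a_1 = floor((3 + 3)/4) = 1.
  m_2 = 4*1 - 3 = 1, d_2 = (13 - 1^2)/4 = 12/4 = 3, a_2 = floor((3 + 1)/3) = 1.
  m_3 = 3*1 - 1 = 2, d_3 = (13 - 2^2)/3 = 9/3 = 3, a_3 = floor((3 + 2)/3) = 1.
  m_4 = 3*1 - 2 = 1, d_4 = (13 - 1^2)/3 = 12/3 = 4, a_4 = floor((3 + 1)/4) = 1.
  m_5 = 4*1 - 1 = 3, d_5 = (13 - 3^2)/4 = 4/4 = 1, a_5 = floor((3 + 3)/1) = 6.
  m_6 = 1*6 - 3 = 3, d_6 = (13 - 3^2)/1 = 4/1 = 4: (m_6, d_6) = (m_1, d_1) = (3, 4), so from here the quotients repeat a_1, ..., a_5; the period length is 5.
Hence the expansion of sqrt(13) is a_0 = 3 followed by the repeating block 1, 1, 1, 1, 6 (period 5).

[3; (1, 1, 1, 1, 6)]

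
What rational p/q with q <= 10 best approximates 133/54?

Expand x = 133/54 as a continued fraction with the Euclidean algorithm:
  133 = 2*54 + 25, so a_0 = 2.
  54 = 2*25 + 4, so a_1 = 2.
  25 = 6*4 + 1, so a_2 = 6.
  4 = 4*1 + 0, so a_3 = 4.
so x = [2; 2, 6, 4].
Convergents (p_i = a_i*p_{i-1} + p_{i-2}, q_i = a_i*q_{i-1} + q_{i-2} with p_{-2}=0, p_{-1}=1, q_{-2}=1, q_{-1}=0), until the denominator exceeds 10:
  i=0: a_0=2, p_0 = 2*1 + 0 = 2, q_0 = 2*0 + 1 = 1.
  i=1: a_1=2, p_1 = 2*2 + 1 = 5, q_1 = 2*1 + 0 = 2.
  i=2: a_2=6, p_2 = 6*5 + 2 = 32, q_2 = 6*2 + 1 = 13.
q_2 = 13 > 10, so the last convergent with denominator <= 10 is p_1/q_1 = 5/2.
The closest fraction with denominator <= 10 is either p_1/q_1 or the intermediate fraction (k*p_1 + p_0)/(k*q_1 + q_0) with the largest k >= 1 whose denominator stays <= 10; these approach x as k grows, and every other convergent or intermediate fraction in range is farther away.
Largest k: floor((10 - q_0)/q_1) = floor((10 - 1)/2) = 4.
That gives (4*5 + 2)/(4*2 + 1) = 22/9.
Compare the errors: |x - 5/2| = |133*2 - 5*54|/(54*2) = 4/108, and |x - 22/9| = |133*9 - 22*54|/(54*9) = 9/486.
Cross-multiplying, 9*108 = 972 < 1944 = 4*486, so 9/486 is smaller: the intermediate fraction 22/9 is closer to x than 5/2.

22/9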